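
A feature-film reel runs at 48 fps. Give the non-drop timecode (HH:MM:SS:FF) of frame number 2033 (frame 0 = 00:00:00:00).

00:00:42:17

2033 ÷ 48 = 42 full seconds, remainder 17 frames.
42 s = 0 h 0 min 42 s.
Timecode: 00:00:42:17.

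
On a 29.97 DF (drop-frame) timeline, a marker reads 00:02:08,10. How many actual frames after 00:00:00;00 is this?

As if non-drop at 30 labels/s: (0 × 3600 + 2 × 60 + 8) × 30 + 10 = 3850.
Minute boundaries passed: 2; those not divisible by 10: 2 − 0 = 2; dropped labels = 2 × 2 = 4.
Actual frame index = 3850 − 4 = 3846.

3846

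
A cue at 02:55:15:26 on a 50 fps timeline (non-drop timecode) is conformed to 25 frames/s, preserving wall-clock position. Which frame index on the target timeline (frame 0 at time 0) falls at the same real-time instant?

frame 262888

Source frame index: (2×3600 + 55×60 + 15) × 50 + 26 = 525776.
Real time: 525776 / (50) = 262888/25 s.
Target frame: (262888/25) × (25) = 262888.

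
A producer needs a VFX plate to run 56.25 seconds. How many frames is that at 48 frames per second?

Frames = 56.25 × 48 = 2700.

2700 frames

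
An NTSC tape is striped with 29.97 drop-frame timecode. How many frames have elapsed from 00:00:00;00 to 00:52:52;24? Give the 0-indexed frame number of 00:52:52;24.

95090

As if non-drop at 30 labels/s: (0 × 3600 + 52 × 60 + 52) × 30 + 24 = 95184.
Minute boundaries passed: 52; those not divisible by 10: 52 − 5 = 47; dropped labels = 2 × 47 = 94.
Actual frame index = 95184 − 94 = 95090.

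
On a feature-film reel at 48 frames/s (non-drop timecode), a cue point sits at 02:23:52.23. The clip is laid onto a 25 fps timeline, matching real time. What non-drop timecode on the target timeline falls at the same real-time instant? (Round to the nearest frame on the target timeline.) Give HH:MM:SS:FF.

Source frame index: (2×3600 + 23×60 + 52) × 48 + 23 = 414359.
Real time: 414359 / (48) = 414359/48 s.
Target frame: (414359/48) × (25) = 10358975/48 ≈ 215811.979 → 215812.
At 25 labels/s: frame 215812 → 02:23:52:12.

02:23:52:12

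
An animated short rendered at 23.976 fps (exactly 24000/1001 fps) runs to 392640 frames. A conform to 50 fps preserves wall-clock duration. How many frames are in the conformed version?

818818 frames

Target frames = source frames × (target rate / source rate) = 392640 × (50)/(24000/1001) = 392640 × 1001/480 = 818818.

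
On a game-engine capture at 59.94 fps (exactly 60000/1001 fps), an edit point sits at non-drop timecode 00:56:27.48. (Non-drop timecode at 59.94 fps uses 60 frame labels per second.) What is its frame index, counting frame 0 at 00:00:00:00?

203268

Total seconds to the label: (0 × 3600 + 56 × 60 + 27) = 3387.
Frame index = 3387 × 60 + 48 = 203268.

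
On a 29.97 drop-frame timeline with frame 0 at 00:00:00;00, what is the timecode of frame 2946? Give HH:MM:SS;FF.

Each 10-minute DF block holds 10 × 60 × 30 − 9 × 2 = 17982 frames. 2946 ÷ 17982 → 0 full blocks, remainder 2946.
Within the partial block the first minute is 1800 frames and each further minute 1798, so 1 further minute boundary passed. Total skipped labels = 18 × 0 + 2 × 1 = 2.
Non-drop label index = 2946 + 2 = 2948; at 30 labels/s that is 00:01:38:08, i.e. DF 00:01:38;08.

00:01:38;08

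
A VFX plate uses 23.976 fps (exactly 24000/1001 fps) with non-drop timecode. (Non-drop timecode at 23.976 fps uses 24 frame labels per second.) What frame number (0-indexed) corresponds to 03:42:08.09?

Total seconds to the label: (3 × 3600 + 42 × 60 + 8) = 13328.
Frame index = 13328 × 24 + 9 = 319881.

frame 319881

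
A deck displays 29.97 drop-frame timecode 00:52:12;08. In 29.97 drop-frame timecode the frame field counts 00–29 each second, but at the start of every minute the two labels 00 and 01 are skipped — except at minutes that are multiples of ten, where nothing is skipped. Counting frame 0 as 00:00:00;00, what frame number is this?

93874

As if non-drop at 30 labels/s: (0 × 3600 + 52 × 60 + 12) × 30 + 8 = 93968.
Minute boundaries passed: 52; those not divisible by 10: 52 − 5 = 47; dropped labels = 2 × 47 = 94.
Actual frame index = 93968 − 94 = 93874.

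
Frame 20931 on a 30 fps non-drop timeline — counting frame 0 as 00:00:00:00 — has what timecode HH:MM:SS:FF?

20931 ÷ 30 = 697 full seconds, remainder 21 frames.
697 s = 0 h 11 min 37 s.
Timecode: 00:11:37:21.

00:11:37:21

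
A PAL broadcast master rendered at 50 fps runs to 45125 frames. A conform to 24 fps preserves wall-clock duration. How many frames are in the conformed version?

21660 frames

Target frames = source frames × (target rate / source rate) = 45125 × (24)/(50) = 45125 × 12/25 = 21660.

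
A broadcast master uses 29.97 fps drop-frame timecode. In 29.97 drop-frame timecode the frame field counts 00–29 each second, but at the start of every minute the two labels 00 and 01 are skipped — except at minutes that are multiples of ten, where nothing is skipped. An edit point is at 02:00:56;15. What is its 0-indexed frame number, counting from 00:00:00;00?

Complete 10-minute blocks: 12, each 17982 frames → 215784.
Remaining 0 whole minutes in the current block: 0 frames.
Within the current minute: 56 × 30 + 15 = 1695. Total = 215784 + 0 + 1695 = 217479.

217479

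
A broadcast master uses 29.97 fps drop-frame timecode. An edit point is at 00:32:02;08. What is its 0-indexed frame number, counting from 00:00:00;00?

Complete 10-minute blocks: 3, each 17982 frames → 53946.
Remaining 2 whole minutes in the current block: 1800 + 1 × 1798 = 3598 frames.
Within the current minute: 2 × 30 + 8 − 2 = 66 (labels ;00/;01 skipped at this minute). Total = 53946 + 3598 + 66 = 57610.

57610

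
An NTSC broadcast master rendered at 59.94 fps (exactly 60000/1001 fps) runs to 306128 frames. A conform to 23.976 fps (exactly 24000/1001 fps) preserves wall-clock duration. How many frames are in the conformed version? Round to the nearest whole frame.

Frames at target rate = 306128 × (24000/1001) / (60000/1001) = 612256/5 ≈ 122451.200.
Nearest whole frame: 122451.

122451 frames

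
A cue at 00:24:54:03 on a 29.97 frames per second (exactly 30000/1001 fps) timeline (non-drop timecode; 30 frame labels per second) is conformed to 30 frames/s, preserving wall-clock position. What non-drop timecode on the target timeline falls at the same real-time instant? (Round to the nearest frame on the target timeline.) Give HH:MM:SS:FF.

Source frame index: (0×3600 + 24×60 + 54) × 30 + 3 = 44823.
Real time: 44823 / (30000/1001) = 14955941/10000 s.
Target frame: (14955941/10000) × (30) = 44867823/1000 ≈ 44867.823 → 44868.
At 30 labels/s: frame 44868 → 00:24:55:18.

00:24:55:18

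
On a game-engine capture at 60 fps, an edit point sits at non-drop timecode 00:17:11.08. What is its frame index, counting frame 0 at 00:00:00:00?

Total seconds to the label: (0 × 3600 + 17 × 60 + 11) = 1031.
Frame index = 1031 × 60 + 8 = 61868.

frame 61868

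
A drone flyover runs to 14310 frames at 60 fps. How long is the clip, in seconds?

238.5 seconds

Running time = 14310 / (60) = 238.5 s.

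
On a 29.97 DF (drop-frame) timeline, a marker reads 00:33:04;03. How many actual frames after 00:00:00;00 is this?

As if non-drop at 30 labels/s: (0 × 3600 + 33 × 60 + 4) × 30 + 3 = 59523.
Minute boundaries passed: 33; those not divisible by 10: 33 − 3 = 30; dropped labels = 2 × 30 = 60.
Actual frame index = 59523 − 60 = 59463.

59463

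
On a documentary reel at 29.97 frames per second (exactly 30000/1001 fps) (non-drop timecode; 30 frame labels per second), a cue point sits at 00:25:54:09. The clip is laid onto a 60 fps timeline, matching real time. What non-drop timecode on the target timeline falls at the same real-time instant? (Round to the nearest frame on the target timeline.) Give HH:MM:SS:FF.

Source frame index: (0×3600 + 25×60 + 54) × 30 + 9 = 46629.
Real time: 46629 / (30000/1001) = 15558543/10000 s.
Target frame: (15558543/10000) × (60) = 46675629/500 ≈ 93351.258 → 93351.
At 60 labels/s: frame 93351 → 00:25:55:51.

00:25:55:51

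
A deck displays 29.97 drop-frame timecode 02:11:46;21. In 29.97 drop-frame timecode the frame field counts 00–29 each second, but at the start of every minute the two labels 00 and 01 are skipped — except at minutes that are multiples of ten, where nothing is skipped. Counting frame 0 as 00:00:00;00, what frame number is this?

As if non-drop at 30 labels/s: (2 × 3600 + 11 × 60 + 46) × 30 + 21 = 237201.
Minute boundaries passed: 131; those not divisible by 10: 131 − 13 = 118; dropped labels = 2 × 118 = 236.
Actual frame index = 237201 − 236 = 236965.

236965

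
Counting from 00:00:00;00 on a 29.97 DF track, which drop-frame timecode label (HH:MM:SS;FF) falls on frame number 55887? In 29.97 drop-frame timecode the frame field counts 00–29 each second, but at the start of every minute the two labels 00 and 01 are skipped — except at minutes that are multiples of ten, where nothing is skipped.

00:31:04;23

Ten DF minutes hold 17982 frames, so frame 55887 lies in block 3 (frames 53946–71927) with 1941 frames into that block.
The block's first minute is 1800 frames and the rest 1798 each; 1941 frames reaches minute 1, so 3 × 18 + 1 × 2 = 56 labels have been skipped so far.
Adding those back, label number 55887 + 56 = 55943 at 30 labels/s is 1864 s + 23 f = 0 h 31 min 4 s frame 23, i.e. 00:31:04;23.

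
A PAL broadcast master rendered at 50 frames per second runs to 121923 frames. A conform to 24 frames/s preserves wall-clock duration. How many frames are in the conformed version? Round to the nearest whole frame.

58523 frames

Frames at target rate = 121923 × (24) / (50) = 1463076/25 ≈ 58523.040.
Nearest whole frame: 58523.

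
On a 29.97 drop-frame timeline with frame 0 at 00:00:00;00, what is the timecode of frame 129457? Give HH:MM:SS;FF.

Ten DF minutes hold 17982 frames, so frame 129457 lies in block 7 (frames 125874–143855) with 3583 frames into that block.
The block's first minute is 1800 frames and the rest 1798 each; 3583 frames reaches minute 1, so 7 × 18 + 1 × 2 = 128 labels have been skipped so far.
Adding those back, label number 129457 + 128 = 129585 at 30 labels/s is 4319 s + 15 f = 1 h 11 min 59 s frame 15, i.e. 01:11:59;15.

01:11:59;15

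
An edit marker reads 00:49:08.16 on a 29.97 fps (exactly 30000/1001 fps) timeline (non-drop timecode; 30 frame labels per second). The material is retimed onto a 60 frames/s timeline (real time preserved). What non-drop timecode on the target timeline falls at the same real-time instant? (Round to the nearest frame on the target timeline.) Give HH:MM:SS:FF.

Source frame index: (0×3600 + 49×60 + 8) × 30 + 16 = 88456.
Real time: 88456 / (30000/1001) = 11068057/3750 s.
Target frame: (11068057/3750) × (60) = 22136114/125 ≈ 177088.912 → 177089.
At 60 labels/s: frame 177089 → 00:49:11:29.

00:49:11:29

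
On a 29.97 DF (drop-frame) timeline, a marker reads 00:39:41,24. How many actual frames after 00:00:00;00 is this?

As if non-drop at 30 labels/s: (0 × 3600 + 39 × 60 + 41) × 30 + 24 = 71454.
Minute boundaries passed: 39; those not divisible by 10: 39 − 3 = 36; dropped labels = 2 × 36 = 72.
Actual frame index = 71454 − 72 = 71382.

71382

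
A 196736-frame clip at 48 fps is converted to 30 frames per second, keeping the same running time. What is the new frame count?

Frames at target rate = 196736 × (30) / (48) = 122960.

122960 frames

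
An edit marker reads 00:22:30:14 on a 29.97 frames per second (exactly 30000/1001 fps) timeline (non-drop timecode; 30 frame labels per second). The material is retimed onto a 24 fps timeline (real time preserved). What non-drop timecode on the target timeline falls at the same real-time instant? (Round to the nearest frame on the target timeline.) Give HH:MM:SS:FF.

Source frame index: (0×3600 + 22×60 + 30) × 30 + 14 = 40514.
Real time: 40514 / (30000/1001) = 20277257/15000 s.
Target frame: (20277257/15000) × (24) = 20277257/625 ≈ 32443.611 → 32444.
At 24 labels/s: frame 32444 → 00:22:31:20.

00:22:31:20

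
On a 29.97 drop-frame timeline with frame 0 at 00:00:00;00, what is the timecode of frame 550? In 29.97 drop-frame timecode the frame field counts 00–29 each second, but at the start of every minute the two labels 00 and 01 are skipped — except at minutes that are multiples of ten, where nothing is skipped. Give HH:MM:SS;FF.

Each 10-minute DF block holds 10 × 60 × 30 − 9 × 2 = 17982 frames. 550 ÷ 17982 → 0 full blocks, remainder 550.
Within the partial block the first minute is 1800 frames and each further minute 1798, so 0 further minute boundaries passed. Total skipped labels = 18 × 0 + 2 × 0 = 0.
Non-drop label index = 550 + 0 = 550; at 30 labels/s that is 00:00:18:10, i.e. DF 00:00:18;10.

00:00:18;10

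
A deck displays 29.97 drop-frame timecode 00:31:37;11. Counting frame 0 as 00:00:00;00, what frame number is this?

Complete 10-minute blocks: 3, each 17982 frames → 53946.
Remaining 1 whole minute in the current block: 1800 + 0 × 1798 = 1800 frames.
Within the current minute: 37 × 30 + 11 − 2 = 1119 (labels ;00/;01 skipped at this minute). Total = 53946 + 1800 + 1119 = 56865.

56865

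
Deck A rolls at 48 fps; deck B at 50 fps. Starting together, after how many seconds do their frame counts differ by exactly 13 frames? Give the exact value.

6.5 seconds

The gap grows by |50 − 48| = 2 frames per second.
Time for a 13-frame gap: 13 ÷ (2) = 6.5 s.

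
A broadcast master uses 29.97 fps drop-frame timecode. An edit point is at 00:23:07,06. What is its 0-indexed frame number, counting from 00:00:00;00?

41574

Complete 10-minute blocks: 2, each 17982 frames → 35964.
Remaining 3 whole minutes in the current block: 1800 + 2 × 1798 = 5396 frames.
Within the current minute: 7 × 30 + 6 − 2 = 214 (labels ;00/;01 skipped at this minute). Total = 35964 + 5396 + 214 = 41574.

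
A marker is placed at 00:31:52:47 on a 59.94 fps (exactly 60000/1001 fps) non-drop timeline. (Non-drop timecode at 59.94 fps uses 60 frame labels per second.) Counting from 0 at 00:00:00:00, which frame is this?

frame 114767

Total seconds to the label: (0 × 3600 + 31 × 60 + 52) = 1912.
Frame index = 1912 × 60 + 47 = 114767.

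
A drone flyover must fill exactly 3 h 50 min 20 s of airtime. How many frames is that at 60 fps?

829200 frames

3 h 50 min 20 s = 13820 s.
Frames = 13820 × 60 = 829200.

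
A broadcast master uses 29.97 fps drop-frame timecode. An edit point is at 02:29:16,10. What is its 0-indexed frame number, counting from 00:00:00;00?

268420

Complete 10-minute blocks: 14, each 17982 frames → 251748.
Remaining 9 whole minutes in the current block: 1800 + 8 × 1798 = 16184 frames.
Within the current minute: 16 × 30 + 10 − 2 = 488 (labels ;00/;01 skipped at this minute). Total = 251748 + 16184 + 488 = 268420.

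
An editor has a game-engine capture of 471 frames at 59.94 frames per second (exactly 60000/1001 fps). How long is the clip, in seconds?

7.85785 seconds

Running time = 471 / (60000/1001) = 7.85785 s.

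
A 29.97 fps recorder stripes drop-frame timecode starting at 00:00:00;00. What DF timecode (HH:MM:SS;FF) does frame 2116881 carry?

19:37:13;11

Each 10-minute DF block holds 10 × 60 × 30 − 9 × 2 = 17982 frames. 2116881 ÷ 17982 → 117 full blocks, remainder 12987.
Within the partial block the first minute is 1800 frames and each further minute 1798, so 7 further minute boundaries passed. Total skipped labels = 18 × 117 + 2 × 7 = 2120.
Non-drop label index = 2116881 + 2120 = 2119001; at 30 labels/s that is 19:37:13:11, i.e. DF 19:37:13;11.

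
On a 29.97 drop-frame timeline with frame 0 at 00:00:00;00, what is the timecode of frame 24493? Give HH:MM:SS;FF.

Ten DF minutes hold 17982 frames, so frame 24493 lies in block 1 (frames 17982–35963) with 6511 frames into that block.
The block's first minute is 1800 frames and the rest 1798 each; 6511 frames reaches minute 3, so 1 × 18 + 3 × 2 = 24 labels have been skipped so far.
Adding those back, label number 24493 + 24 = 24517 at 30 labels/s is 817 s + 7 f = 0 h 13 min 37 s frame 7, i.e. 00:13:37;07.

00:13:37;07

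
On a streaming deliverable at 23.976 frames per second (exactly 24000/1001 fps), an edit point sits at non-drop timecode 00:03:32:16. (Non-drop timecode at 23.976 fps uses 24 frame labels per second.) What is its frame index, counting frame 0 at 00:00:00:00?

frame 5104

Total seconds to the label: (0 × 3600 + 3 × 60 + 32) = 212.
Frame index = 212 × 24 + 16 = 5104.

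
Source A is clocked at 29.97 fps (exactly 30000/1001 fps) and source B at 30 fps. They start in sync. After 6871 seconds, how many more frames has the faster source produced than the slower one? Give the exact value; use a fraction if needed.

206130/1001 frames

A emits 30000/1001 × 6871 = 206130000/1001 frames; B emits 30 × 6871 = 206130.
Difference = 206130/1001 frames (≈ 205.9241); B is ahead of A.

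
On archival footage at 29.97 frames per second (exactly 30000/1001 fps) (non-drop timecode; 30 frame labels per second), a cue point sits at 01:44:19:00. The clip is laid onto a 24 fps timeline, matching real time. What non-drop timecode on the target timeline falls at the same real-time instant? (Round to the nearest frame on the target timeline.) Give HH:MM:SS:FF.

01:44:25:06

Source frame index: (1×3600 + 44×60 + 19) × 30 + 0 = 187770.
Real time: 187770 / (30000/1001) = 6265259/1000 s.
Target frame: (6265259/1000) × (24) = 18795777/125 ≈ 150366.216 → 150366.
At 24 labels/s: frame 150366 → 01:44:25:06.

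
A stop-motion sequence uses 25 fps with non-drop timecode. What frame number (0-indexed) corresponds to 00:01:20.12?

2012

Total seconds to the label: (0 × 3600 + 1 × 60 + 20) = 80.
Frame index = 80 × 25 + 12 = 2012.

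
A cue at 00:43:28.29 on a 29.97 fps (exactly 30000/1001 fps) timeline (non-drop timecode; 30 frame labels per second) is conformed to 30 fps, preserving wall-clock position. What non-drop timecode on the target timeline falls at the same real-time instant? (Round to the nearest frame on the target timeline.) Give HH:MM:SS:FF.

Source frame index: (0×3600 + 43×60 + 28) × 30 + 29 = 78269.
Real time: 78269 / (30000/1001) = 78347269/30000 s.
Target frame: (78347269/30000) × (30) = 78347269/1000 ≈ 78347.269 → 78347.
At 30 labels/s: frame 78347 → 00:43:31:17.

00:43:31:17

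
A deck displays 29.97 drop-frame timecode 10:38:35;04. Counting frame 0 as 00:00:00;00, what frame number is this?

1148304

As if non-drop at 30 labels/s: (10 × 3600 + 38 × 60 + 35) × 30 + 4 = 1149454.
Minute boundaries passed: 638; those not divisible by 10: 638 − 63 = 575; dropped labels = 2 × 575 = 1150.
Actual frame index = 1149454 − 1150 = 1148304.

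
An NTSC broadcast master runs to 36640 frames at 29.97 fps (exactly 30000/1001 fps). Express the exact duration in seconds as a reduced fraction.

458458/375 seconds

Running time = 36640 ÷ (30000/1001) = 36640 × 1001/30000 = 458458/375 s.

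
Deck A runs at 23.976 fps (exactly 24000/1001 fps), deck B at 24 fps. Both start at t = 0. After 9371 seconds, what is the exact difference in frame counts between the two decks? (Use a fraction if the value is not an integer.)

A emits 24000/1001 × 9371 = 224904000/1001 frames; B emits 24 × 9371 = 224904.
Difference = 224904/1001 frames (≈ 224.6793); B is ahead of A.

224904/1001 frames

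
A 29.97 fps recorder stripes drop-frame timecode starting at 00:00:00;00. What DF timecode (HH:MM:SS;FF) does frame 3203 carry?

00:01:46;25

Each 10-minute DF block holds 10 × 60 × 30 − 9 × 2 = 17982 frames. 3203 ÷ 17982 → 0 full blocks, remainder 3203.
Within the partial block the first minute is 1800 frames and each further minute 1798, so 1 further minute boundary passed. Total skipped labels = 18 × 0 + 2 × 1 = 2.
Non-drop label index = 3203 + 2 = 3205; at 30 labels/s that is 00:01:46:25, i.e. DF 00:01:46;25.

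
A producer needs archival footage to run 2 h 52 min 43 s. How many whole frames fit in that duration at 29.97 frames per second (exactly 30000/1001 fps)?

310579 frames

2 h 52 min 43 s = 10363 s.
Frames = 10363 × 30000/1001 = 310890000/1001 ≈ 310579.4206.
Complete frames: 310579.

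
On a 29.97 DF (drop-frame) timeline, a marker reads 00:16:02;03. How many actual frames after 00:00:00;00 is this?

As if non-drop at 30 labels/s: (0 × 3600 + 16 × 60 + 2) × 30 + 3 = 28863.
Minute boundaries passed: 16; those not divisible by 10: 16 − 1 = 15; dropped labels = 2 × 15 = 30.
Actual frame index = 28863 − 30 = 28833.

28833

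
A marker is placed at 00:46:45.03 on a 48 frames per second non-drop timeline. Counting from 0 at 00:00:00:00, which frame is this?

frame 134643

Total seconds to the label: (0 × 3600 + 46 × 60 + 45) = 2805.
Frame index = 2805 × 48 + 3 = 134643.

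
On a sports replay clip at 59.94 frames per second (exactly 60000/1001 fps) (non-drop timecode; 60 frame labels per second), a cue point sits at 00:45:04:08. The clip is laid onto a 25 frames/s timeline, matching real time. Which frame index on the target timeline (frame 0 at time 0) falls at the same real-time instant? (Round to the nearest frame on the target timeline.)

frame 67671

Source frame index: (0×3600 + 45×60 + 4) × 60 + 8 = 162248.
Real time: 162248 / (60000/1001) = 20301281/7500 s.
Target frame: (20301281/7500) × (25) = 20301281/300 ≈ 67670.937 → 67671.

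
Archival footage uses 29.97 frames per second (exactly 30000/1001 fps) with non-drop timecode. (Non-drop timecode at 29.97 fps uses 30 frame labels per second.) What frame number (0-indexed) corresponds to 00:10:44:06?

Total seconds to the label: (0 × 3600 + 10 × 60 + 44) = 644.
Frame index = 644 × 30 + 6 = 19326.

19326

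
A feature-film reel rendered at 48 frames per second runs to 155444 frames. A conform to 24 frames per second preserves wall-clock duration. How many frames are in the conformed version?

Frames at target rate = 155444 × (24) / (48) = 77722.

77722 frames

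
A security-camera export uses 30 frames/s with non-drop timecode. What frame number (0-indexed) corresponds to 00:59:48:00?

107640

Total seconds to the label: (0 × 3600 + 59 × 60 + 48) = 3588.
Frame index = 3588 × 30 + 0 = 107640.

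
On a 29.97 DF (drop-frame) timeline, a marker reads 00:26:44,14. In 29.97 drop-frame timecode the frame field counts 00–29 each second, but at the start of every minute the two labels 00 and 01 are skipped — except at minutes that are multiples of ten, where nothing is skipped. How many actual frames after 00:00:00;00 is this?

48086

Complete 10-minute blocks: 2, each 17982 frames → 35964.
Remaining 6 whole minutes in the current block: 1800 + 5 × 1798 = 10790 frames.
Within the current minute: 44 × 30 + 14 − 2 = 1332 (labels ;00/;01 skipped at this minute). Total = 35964 + 10790 + 1332 = 48086.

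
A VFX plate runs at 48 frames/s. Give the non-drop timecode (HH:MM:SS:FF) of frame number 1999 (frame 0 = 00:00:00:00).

00:00:41:31

1999 ÷ 48 = 41 full seconds, remainder 31 frames.
41 s = 0 h 0 min 41 s.
Timecode: 00:00:41:31.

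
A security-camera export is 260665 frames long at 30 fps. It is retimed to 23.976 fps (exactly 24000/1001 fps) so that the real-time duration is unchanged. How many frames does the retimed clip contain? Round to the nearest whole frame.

208324 frames

Frames at target rate = 260665 × (24000/1001) / (30) = 208532000/1001 ≈ 208323.676.
Nearest whole frame: 208324.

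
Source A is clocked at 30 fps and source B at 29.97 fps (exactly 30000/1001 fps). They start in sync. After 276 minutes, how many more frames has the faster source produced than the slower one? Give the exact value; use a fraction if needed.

496800/1001 frames

276 min = 16560 s.
A emits 30 × 16560 = 496800 frames; B emits 30000/1001 × 16560 = 496800000/1001.
Difference = 496800/1001 frames (≈ 496.3037); B is behind A.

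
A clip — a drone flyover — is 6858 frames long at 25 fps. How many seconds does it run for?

Running time = 6858 / (25) = 274.32 s.

274.32 seconds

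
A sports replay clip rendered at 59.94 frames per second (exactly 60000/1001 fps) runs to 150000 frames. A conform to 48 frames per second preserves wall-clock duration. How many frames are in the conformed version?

Target frames = source frames × (target rate / source rate) = 150000 × (48)/(60000/1001) = 150000 × 1001/1250 = 120120.

120120 frames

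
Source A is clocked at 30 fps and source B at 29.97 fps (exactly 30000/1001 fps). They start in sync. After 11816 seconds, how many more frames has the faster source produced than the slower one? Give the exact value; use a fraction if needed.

50640/143 frames

A emits 30 × 11816 = 354480 frames; B emits 30000/1001 × 11816 = 50640000/143.
Difference = 50640/143 frames (≈ 354.1259); B is behind A.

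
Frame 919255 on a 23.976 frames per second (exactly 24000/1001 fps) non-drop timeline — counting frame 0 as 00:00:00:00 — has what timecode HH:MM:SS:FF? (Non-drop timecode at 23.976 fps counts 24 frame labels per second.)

919255 ÷ 24 = 38302 full seconds, remainder 7 frames.
38302 s = 10 h 38 min 22 s.
Timecode: 10:38:22:07.

10:38:22:07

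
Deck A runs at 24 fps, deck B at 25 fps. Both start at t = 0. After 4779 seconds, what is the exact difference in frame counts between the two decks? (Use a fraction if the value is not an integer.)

4779 frames

A emits 24 × 4779 = 114696 frames; B emits 25 × 4779 = 119475.
Difference = 4779 frames; B is ahead of A.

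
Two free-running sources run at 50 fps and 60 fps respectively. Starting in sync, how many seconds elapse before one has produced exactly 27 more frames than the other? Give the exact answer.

The gap grows by |60 − 50| = 10 frames per second.
Time for a 27-frame gap: 27 ÷ (10) = 2.7 s.

2.7 seconds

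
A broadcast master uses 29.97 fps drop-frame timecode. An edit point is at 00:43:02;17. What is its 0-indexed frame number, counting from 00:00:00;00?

77399

Complete 10-minute blocks: 4, each 17982 frames → 71928.
Remaining 3 whole minutes in the current block: 1800 + 2 × 1798 = 5396 frames.
Within the current minute: 2 × 30 + 17 − 2 = 75 (labels ;00/;01 skipped at this minute). Total = 71928 + 5396 + 75 = 77399.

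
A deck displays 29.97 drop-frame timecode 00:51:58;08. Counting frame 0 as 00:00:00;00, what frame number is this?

Complete 10-minute blocks: 5, each 17982 frames → 89910.
Remaining 1 whole minute in the current block: 1800 + 0 × 1798 = 1800 frames.
Within the current minute: 58 × 30 + 8 − 2 = 1746 (labels ;00/;01 skipped at this minute). Total = 89910 + 1800 + 1746 = 93456.

93456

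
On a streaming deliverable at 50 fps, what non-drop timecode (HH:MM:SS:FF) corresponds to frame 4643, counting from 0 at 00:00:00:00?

4643 ÷ 50 = 92 full seconds, remainder 43 frames.
92 s = 0 h 1 min 32 s.
Timecode: 00:01:32:43.

00:01:32:43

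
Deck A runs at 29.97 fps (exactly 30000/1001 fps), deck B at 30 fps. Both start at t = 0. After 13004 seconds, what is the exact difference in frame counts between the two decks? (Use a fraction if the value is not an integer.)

A emits 30000/1001 × 13004 = 390120000/1001 frames; B emits 30 × 13004 = 390120.
Difference = 390120/1001 frames (≈ 389.7303); B is ahead of A.

390120/1001 frames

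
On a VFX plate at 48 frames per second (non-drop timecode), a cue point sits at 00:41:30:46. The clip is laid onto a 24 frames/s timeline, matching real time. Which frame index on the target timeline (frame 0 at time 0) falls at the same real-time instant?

Source frame index: (0×3600 + 41×60 + 30) × 48 + 46 = 119566.
Real time: 119566 / (48) = 59783/24 s.
Target frame: (59783/24) × (24) = 59783.

frame 59783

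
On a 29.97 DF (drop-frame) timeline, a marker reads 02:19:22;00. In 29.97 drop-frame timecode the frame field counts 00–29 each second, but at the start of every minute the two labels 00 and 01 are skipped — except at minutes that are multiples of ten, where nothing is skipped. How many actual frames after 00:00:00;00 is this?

250608

As if non-drop at 30 labels/s: (2 × 3600 + 19 × 60 + 22) × 30 + 0 = 250860.
Minute boundaries passed: 139; those not divisible by 10: 139 − 13 = 126; dropped labels = 2 × 126 = 252.
Actual frame index = 250860 − 252 = 250608.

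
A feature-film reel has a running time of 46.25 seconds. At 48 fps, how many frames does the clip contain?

Frames = 46.25 × 48 = 2220.

2220 frames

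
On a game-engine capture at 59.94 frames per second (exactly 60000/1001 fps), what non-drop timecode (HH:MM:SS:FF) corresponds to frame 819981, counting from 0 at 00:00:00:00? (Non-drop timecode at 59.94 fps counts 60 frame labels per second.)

819981 ÷ 60 = 13666 full seconds, remainder 21 frames.
13666 s = 3 h 47 min 46 s.
Timecode: 03:47:46:21.

03:47:46:21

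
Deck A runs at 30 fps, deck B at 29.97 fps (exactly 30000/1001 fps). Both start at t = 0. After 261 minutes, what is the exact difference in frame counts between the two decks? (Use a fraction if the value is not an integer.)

469800/1001 frames

261 min = 15660 s.
A emits 30 × 15660 = 469800 frames; B emits 30000/1001 × 15660 = 469800000/1001.
Difference = 469800/1001 frames (≈ 469.3307); B is behind A.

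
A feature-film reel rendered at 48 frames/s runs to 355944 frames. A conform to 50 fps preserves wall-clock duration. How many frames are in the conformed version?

370775 frames

Target frames = source frames × (target rate / source rate) = 355944 × (50)/(48) = 355944 × 25/24 = 370775.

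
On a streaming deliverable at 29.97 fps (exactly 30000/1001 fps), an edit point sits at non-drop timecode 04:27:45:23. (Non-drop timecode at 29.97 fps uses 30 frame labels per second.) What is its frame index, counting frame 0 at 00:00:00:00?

frame 481973

Total seconds to the label: (4 × 3600 + 27 × 60 + 45) = 16065.
Frame index = 16065 × 30 + 23 = 481973.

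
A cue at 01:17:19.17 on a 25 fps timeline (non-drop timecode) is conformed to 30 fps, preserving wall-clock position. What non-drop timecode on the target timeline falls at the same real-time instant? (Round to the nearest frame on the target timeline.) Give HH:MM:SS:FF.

01:17:19:20

Source frame index: (1×3600 + 17×60 + 19) × 25 + 17 = 115992.
Real time: 115992 / (25) = 115992/25 s.
Target frame: (115992/25) × (30) = 695952/5 ≈ 139190.400 → 139190.
At 30 labels/s: frame 139190 → 01:17:19:20.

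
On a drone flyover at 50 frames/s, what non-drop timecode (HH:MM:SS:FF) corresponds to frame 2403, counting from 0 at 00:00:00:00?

00:00:48:03

2403 ÷ 50 = 48 full seconds, remainder 3 frames.
48 s = 0 h 0 min 48 s.
Timecode: 00:00:48:03.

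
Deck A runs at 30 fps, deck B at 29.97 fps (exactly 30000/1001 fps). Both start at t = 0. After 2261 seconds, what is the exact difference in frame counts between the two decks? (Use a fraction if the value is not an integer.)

A emits 30 × 2261 = 67830 frames; B emits 30000/1001 × 2261 = 9690000/143.
Difference = 9690/143 frames (≈ 67.7622); B is behind A.

9690/143 frames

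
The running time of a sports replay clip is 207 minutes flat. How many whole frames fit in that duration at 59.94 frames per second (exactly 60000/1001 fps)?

744455 frames

207 min = 12420 s.
Frames = 12420 × 60000/1001 = 745200000/1001 ≈ 744455.5445.
Complete frames: 744455.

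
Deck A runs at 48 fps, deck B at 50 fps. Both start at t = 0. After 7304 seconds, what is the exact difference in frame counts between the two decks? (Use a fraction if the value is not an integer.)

A emits 48 × 7304 = 350592 frames; B emits 50 × 7304 = 365200.
Difference = 14608 frames; B is ahead of A.

14608 frames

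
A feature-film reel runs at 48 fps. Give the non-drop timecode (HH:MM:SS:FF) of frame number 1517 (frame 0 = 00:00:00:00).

1517 ÷ 48 = 31 full seconds, remainder 29 frames.
31 s = 0 h 0 min 31 s.
Timecode: 00:00:31:29.

00:00:31:29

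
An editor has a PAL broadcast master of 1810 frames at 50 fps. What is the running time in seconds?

36.2 seconds

Running time = 1810 / (50) = 36.2 s.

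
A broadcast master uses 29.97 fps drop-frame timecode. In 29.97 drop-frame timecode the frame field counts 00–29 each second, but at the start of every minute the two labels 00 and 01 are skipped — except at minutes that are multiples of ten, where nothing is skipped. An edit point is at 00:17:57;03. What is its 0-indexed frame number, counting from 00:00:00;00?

Complete 10-minute blocks: 1, each 17982 frames → 17982.
Remaining 7 whole minutes in the current block: 1800 + 6 × 1798 = 12588 frames.
Within the current minute: 57 × 30 + 3 − 2 = 1711 (labels ;00/;01 skipped at this minute). Total = 17982 + 12588 + 1711 = 32281.

32281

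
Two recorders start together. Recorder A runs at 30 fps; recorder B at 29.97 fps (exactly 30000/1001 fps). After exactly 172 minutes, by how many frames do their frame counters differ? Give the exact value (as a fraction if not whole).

172 min = 10320 s.
A emits 30 × 10320 = 309600 frames; B emits 30000/1001 × 10320 = 309600000/1001.
Difference = 309600/1001 frames (≈ 309.2907); B is behind A.

309600/1001 frames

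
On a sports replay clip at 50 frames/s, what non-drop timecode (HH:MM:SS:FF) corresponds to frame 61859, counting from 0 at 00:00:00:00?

00:20:37:09

61859 ÷ 50 = 1237 full seconds, remainder 9 frames.
1237 s = 0 h 20 min 37 s.
Timecode: 00:20:37:09.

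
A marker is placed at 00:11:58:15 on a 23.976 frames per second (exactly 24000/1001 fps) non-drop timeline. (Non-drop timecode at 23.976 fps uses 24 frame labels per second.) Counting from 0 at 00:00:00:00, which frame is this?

17247

Total seconds to the label: (0 × 3600 + 11 × 60 + 58) = 718.
Frame index = 718 × 24 + 15 = 17247.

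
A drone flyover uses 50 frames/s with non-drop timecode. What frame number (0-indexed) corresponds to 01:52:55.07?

338757

Total seconds to the label: (1 × 3600 + 52 × 60 + 55) = 6775.
Frame index = 6775 × 50 + 7 = 338757.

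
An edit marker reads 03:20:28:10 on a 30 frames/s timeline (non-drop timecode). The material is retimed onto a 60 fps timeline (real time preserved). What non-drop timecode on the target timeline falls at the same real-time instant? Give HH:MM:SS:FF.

Source frame index: (3×3600 + 20×60 + 28) × 30 + 10 = 360850.
Real time: 360850 / (30) = 36085/3 s.
Target frame: (36085/3) × (60) = 721700.
At 60 labels/s: frame 721700 → 03:20:28:20.

03:20:28:20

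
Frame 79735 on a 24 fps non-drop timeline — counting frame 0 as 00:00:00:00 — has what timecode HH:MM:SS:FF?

79735 ÷ 24 = 3322 full seconds, remainder 7 frames.
3322 s = 0 h 55 min 22 s.
Timecode: 00:55:22:07.

00:55:22:07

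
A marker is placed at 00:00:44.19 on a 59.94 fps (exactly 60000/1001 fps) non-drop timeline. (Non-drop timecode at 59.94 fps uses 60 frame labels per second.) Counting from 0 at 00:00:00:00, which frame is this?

frame 2659

Total seconds to the label: (0 × 3600 + 0 × 60 + 44) = 44.
Frame index = 44 × 60 + 19 = 2659.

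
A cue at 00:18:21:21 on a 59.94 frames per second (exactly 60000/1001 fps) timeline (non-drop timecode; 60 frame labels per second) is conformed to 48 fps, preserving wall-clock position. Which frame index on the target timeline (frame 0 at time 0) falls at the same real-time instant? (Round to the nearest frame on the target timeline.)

Source frame index: (0×3600 + 18×60 + 21) × 60 + 21 = 66081.
Real time: 66081 / (60000/1001) = 22049027/20000 s.
Target frame: (22049027/20000) × (48) = 66147081/1250 ≈ 52917.665 → 52918.

frame 52918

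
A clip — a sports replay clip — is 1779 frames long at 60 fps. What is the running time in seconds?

29.65 seconds

Running time = 1779 / (60) = 29.65 s.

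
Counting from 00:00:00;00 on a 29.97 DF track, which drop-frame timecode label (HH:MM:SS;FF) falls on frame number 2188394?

Ten DF minutes hold 17982 frames, so frame 2188394 lies in block 121 (frames 2175822–2193803) with 12572 frames into that block.
The block's first minute is 1800 frames and the rest 1798 each; 12572 frames reaches minute 6, so 121 × 18 + 6 × 2 = 2190 labels have been skipped so far.
Adding those back, label number 2188394 + 2190 = 2190584 at 30 labels/s is 73019 s + 14 f = 20 h 16 min 59 s frame 14, i.e. 20:16:59;14.

20:16:59;14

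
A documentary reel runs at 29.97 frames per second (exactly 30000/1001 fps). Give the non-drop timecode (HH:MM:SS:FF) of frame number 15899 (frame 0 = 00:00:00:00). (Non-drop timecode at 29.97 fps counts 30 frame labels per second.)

00:08:49:29

15899 ÷ 30 = 529 full seconds, remainder 29 frames.
529 s = 0 h 8 min 49 s.
Timecode: 00:08:49:29.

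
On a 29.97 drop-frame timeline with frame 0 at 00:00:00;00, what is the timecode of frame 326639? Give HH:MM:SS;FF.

Ten DF minutes hold 17982 frames, so frame 326639 lies in block 18 (frames 323676–341657) with 2963 frames into that block.
The block's first minute is 1800 frames and the rest 1798 each; 2963 frames reaches minute 1, so 18 × 18 + 1 × 2 = 326 labels have been skipped so far.
Adding those back, label number 326639 + 326 = 326965 at 30 labels/s is 10898 s + 25 f = 3 h 1 min 38 s frame 25, i.e. 03:01:38;25.

03:01:38;25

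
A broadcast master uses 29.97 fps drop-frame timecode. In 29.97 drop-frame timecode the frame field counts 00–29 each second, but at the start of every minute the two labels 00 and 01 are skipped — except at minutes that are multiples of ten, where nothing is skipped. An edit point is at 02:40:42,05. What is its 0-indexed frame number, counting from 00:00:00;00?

As if non-drop at 30 labels/s: (2 × 3600 + 40 × 60 + 42) × 30 + 5 = 289265.
Minute boundaries passed: 160; those not divisible by 10: 160 − 16 = 144; dropped labels = 2 × 144 = 288.
Actual frame index = 289265 − 288 = 288977.

288977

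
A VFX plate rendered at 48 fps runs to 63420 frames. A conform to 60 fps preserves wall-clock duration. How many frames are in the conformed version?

79275 frames

Target frames = source frames × (target rate / source rate) = 63420 × (60)/(48) = 63420 × 5/4 = 79275.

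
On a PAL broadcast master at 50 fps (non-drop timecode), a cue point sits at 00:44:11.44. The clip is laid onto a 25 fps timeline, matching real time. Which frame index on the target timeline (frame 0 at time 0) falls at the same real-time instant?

frame 66297

Source frame index: (0×3600 + 44×60 + 11) × 50 + 44 = 132594.
Real time: 132594 / (50) = 66297/25 s.
Target frame: (66297/25) × (25) = 66297.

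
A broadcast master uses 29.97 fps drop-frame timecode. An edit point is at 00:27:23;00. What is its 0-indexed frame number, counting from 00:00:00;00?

As if non-drop at 30 labels/s: (0 × 3600 + 27 × 60 + 23) × 30 + 0 = 49290.
Minute boundaries passed: 27; those not divisible by 10: 27 − 2 = 25; dropped labels = 2 × 25 = 50.
Actual frame index = 49290 − 50 = 49240.

49240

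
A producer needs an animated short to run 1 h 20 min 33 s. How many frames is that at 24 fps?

115992 frames

1 h 20 min 33 s = 4833 s.
Frames = 4833 × 24 = 115992.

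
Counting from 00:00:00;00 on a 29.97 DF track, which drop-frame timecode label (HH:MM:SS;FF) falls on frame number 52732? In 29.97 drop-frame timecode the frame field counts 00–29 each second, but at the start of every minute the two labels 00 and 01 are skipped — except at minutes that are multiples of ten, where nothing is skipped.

Ten DF minutes hold 17982 frames, so frame 52732 lies in block 2 (frames 35964–53945) with 16768 frames into that block.
The block's first minute is 1800 frames and the rest 1798 each; 16768 frames reaches minute 9, so 2 × 18 + 9 × 2 = 54 labels have been skipped so far.
Adding those back, label number 52732 + 54 = 52786 at 30 labels/s is 1759 s + 16 f = 0 h 29 min 19 s frame 16, i.e. 00:29:19;16.

00:29:19;16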